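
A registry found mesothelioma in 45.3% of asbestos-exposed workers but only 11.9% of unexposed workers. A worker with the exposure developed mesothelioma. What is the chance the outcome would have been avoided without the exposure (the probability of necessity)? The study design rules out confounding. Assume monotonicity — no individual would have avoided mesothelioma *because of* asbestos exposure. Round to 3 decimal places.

PN ≈ 0.737

p₁ = 0.453, p₀ = 0.119.
Under exogeneity and monotonicity, PN = (p₁ − p₀) / p₁.
PN = (0.453 − 0.119) / 0.453 = 0.334 / 0.453 ≈ 0.7373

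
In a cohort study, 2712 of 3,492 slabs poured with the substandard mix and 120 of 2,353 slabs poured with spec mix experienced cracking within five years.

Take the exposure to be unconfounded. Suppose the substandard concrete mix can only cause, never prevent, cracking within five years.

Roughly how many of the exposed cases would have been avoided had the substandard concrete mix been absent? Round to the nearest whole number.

about 2534 cases

p₁ = P(outcome | exposed) = 2712/3492 = 0.77663
p₀ = P(outcome | unexposed) = 120/2353 = 0.050999
PN = (p₁ − p₀)/p₁ = (0.77663 − 0.050999) / 0.77663 ≈ 0.93433.
Attributable cases ≈ PN × (exposed cases) = 0.93433 × 2712 ≈ 2533.91.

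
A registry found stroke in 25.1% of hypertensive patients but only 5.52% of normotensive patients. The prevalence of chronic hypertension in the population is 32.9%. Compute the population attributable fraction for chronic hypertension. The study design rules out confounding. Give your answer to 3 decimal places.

p₁ = 0.251, p₀ = 0.0552.
Overall risk P(Y=1) = π·p₁ + (1−π)·p₀ = 0.329×0.251 + 0.671×0.0552 = 0.11962.
Under exogeneity, PAF = [P(Y=1) − p₀] / P(Y=1).
PAF = (0.11962 − 0.0552) / 0.11962 ≈ 0.5385

PAF ≈ 0.539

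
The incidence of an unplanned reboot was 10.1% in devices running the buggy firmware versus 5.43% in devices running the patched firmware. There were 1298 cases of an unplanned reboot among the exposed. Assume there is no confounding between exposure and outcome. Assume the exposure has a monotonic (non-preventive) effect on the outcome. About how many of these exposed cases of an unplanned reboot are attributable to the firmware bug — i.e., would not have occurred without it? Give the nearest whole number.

about 600 cases

p₁ = 0.101, p₀ = 0.0543.
PN = (p₁ − p₀)/p₁ = (0.101 − 0.0543) / 0.101 ≈ 0.46238.
Attributable cases ≈ PN × (exposed cases) = 0.46238 × 1298 ≈ 600.16.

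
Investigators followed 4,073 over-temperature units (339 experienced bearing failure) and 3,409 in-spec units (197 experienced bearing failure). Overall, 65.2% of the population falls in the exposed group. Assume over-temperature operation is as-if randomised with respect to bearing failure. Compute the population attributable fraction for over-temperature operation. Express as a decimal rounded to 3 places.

PAF ≈ 0.223

p₁ = P(outcome | exposed) = 339/4073 = 0.083231
p₀ = P(outcome | unexposed) = 197/3409 = 0.057788
Overall risk P(Y=1) = π·p₁ + (1−π)·p₀ = 0.652×0.083231 + 0.348×0.057788 = 0.074377.
Under exogeneity, PAF = [P(Y=1) − p₀] / P(Y=1).
PAF = (0.074377 − 0.057788) / 0.074377 ≈ 0.2230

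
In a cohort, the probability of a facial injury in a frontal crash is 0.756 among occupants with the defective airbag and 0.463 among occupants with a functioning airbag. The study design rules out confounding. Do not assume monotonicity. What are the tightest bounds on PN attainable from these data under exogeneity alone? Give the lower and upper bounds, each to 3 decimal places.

0.388 ≤ PN ≤ 0.710

Let p₁ = 0.756, p₀ = 0.463.
Under exogeneity alone the bounds on PN are max{0,(p₁−p₀)/p₁} ≤ PN ≤ min{1,(1−p₀)/p₁}.
  lower = (p₁ − p₀)/p₁ = 0.293 / 0.756 ≈ 0.3876
  upper = min{1, (1 − p₀)/p₁} = 0.537 / 0.756 ≈ 0.7103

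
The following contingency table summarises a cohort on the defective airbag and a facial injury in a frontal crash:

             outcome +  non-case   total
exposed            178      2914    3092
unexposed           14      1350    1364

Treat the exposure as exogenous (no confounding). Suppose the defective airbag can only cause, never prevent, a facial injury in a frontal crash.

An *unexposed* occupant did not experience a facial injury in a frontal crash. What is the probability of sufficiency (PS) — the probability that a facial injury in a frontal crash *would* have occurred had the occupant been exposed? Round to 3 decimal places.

p₁ = P(outcome | exposed) = 178/3092 = 0.057568
p₀ = P(outcome | unexposed) = 14/1364 = 0.010264
Under exogeneity and monotonicity, PS = (p₁ − p₀)/(1 − p₀).
PS = (0.057568 − 0.010264) / 0.98974 ≈ 0.0478

PS ≈ 0.048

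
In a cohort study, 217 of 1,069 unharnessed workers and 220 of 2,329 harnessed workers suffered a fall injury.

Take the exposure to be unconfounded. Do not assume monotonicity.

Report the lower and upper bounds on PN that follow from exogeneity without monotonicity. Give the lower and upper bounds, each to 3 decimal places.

p₁ = P(outcome | exposed) = 217/1069 = 0.20299
p₀ = P(outcome | unexposed) = 220/2329 = 0.094461
Under exogeneity alone the bounds on PN are max{0,(p₁−p₀)/p₁} ≤ PN ≤ min{1,(1−p₀)/p₁}.
  lower = (p₁ − p₀)/p₁ = 0.10853 / 0.20299 ≈ 0.5347
  upper = min{1, (1 − p₀)/p₁} = 0.90554 / 0.20299 ≈ 4.4609 → capped at 1

0.535 ≤ PN ≤ 1.000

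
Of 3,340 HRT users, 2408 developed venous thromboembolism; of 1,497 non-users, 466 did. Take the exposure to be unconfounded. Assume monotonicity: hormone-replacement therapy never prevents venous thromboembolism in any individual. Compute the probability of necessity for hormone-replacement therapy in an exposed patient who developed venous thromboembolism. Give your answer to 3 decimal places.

PN ≈ 0.568

p₁ = P(outcome | exposed) = 2408/3340 = 0.72096
p₀ = P(outcome | unexposed) = 466/1497 = 0.31129
Under exogeneity and monotonicity, PN = (p₁ − p₀) / p₁.
PN = (0.72096 − 0.31129) / 0.72096 = 0.40967 / 0.72096 ≈ 0.5682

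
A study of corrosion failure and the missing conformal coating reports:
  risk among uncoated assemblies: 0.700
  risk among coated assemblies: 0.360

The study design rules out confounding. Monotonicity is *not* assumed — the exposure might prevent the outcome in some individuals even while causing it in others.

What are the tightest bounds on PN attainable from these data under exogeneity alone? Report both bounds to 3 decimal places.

Let p₁ = 0.7, p₀ = 0.36.
Under exogeneity alone the bounds on PN are max{0,(p₁−p₀)/p₁} ≤ PN ≤ min{1,(1−p₀)/p₁}.
  lower = (p₁ − p₀)/p₁ = 0.34 / 0.7 ≈ 0.4857
  upper = min{1, (1 − p₀)/p₁} = 0.64 / 0.7 ≈ 0.9143

0.486 ≤ PN ≤ 0.914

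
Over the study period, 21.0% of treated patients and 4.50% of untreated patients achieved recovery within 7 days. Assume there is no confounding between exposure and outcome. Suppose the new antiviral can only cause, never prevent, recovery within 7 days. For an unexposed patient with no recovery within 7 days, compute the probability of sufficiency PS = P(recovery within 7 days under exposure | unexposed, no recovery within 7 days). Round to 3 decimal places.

p₁ = 0.21, p₀ = 0.045.
Under exogeneity and monotonicity, PS = (p₁ − p₀) / (1 − p₀).
PS = (0.21 − 0.045) / (1 − 0.045) = 0.165 / 0.955 ≈ 0.1728

PS ≈ 0.173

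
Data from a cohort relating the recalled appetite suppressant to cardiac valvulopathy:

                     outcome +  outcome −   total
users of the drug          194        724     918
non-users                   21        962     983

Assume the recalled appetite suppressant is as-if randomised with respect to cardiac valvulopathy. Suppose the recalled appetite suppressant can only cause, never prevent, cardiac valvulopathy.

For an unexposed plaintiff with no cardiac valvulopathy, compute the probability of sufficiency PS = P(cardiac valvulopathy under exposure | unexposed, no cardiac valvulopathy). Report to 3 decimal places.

p₁ = P(outcome | exposed) = 194/918 = 0.21133
p₀ = P(outcome | unexposed) = 21/983 = 0.021363
Under exogeneity and monotonicity, PS = (p₁ − p₀)/(1 − p₀).
PS = (0.21133 − 0.021363) / 0.97864 ≈ 0.1941

PS ≈ 0.194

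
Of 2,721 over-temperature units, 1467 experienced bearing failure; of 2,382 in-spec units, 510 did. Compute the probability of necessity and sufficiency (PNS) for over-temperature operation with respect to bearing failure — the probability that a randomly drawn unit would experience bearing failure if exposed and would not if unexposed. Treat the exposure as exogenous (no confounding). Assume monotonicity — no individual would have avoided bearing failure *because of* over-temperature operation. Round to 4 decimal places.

PNS ≈ 0.3250

p₁ = P(outcome | exposed) = 1467/2721 = 0.53914
p₀ = P(outcome | unexposed) = 510/2382 = 0.21411
Under exogeneity and monotonicity, PNS = p₁ − p₀.
PNS = 0.53914 − 0.21411 = 0.32503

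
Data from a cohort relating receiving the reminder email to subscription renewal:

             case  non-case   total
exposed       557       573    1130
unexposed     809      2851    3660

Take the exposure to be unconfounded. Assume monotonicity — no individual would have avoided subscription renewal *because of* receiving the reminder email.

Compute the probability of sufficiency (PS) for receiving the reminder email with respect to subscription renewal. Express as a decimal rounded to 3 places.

PS ≈ 0.349

p₁ = P(outcome | exposed) = 557/1130 = 0.49292
p₀ = P(outcome | unexposed) = 809/3660 = 0.22104
Under exogeneity and monotonicity, PS = (p₁ − p₀)/(1 − p₀).
PS = (0.49292 − 0.22104) / 0.77896 ≈ 0.3490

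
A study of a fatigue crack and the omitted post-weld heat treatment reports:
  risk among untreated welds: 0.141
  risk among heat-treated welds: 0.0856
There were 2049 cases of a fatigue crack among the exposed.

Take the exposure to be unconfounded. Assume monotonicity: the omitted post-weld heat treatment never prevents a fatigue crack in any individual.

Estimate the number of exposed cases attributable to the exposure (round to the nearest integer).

Let p₁ = 0.141, p₀ = 0.0856.
PN = (p₁ − p₀)/p₁ = (0.141 − 0.0856) / 0.141 ≈ 0.39291.
Attributable cases ≈ PN × (exposed cases) = 0.39291 × 2049 ≈ 805.07.

about 805 cases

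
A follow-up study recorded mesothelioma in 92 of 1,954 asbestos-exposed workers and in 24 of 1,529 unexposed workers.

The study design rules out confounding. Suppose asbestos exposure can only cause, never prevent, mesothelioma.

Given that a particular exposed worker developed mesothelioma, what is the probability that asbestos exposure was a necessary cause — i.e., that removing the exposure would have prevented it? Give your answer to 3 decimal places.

PN ≈ 0.667

p₁ = P(outcome | exposed) = 92/1954 = 0.047083
p₀ = P(outcome | unexposed) = 24/1529 = 0.015697
Under exogeneity and monotonicity, PN = (p₁ − p₀) / p₁.
PN = (0.047083 − 0.015697) / 0.047083 = 0.031386 / 0.047083 ≈ 0.6666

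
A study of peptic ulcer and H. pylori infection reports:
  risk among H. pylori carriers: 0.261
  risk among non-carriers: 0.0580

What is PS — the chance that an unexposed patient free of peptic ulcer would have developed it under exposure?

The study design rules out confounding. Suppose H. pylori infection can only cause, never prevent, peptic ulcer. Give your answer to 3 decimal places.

Let p₁ = 0.261, p₀ = 0.058.
Under exogeneity and monotonicity, PS = (p₁ − p₀) / (1 − p₀).
PS = (0.261 − 0.058) / (1 − 0.058) = 0.203 / 0.942 ≈ 0.2155

PS ≈ 0.215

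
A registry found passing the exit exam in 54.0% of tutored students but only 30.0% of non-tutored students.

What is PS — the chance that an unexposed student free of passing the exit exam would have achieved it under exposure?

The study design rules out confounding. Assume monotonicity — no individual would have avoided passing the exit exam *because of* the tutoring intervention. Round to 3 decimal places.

PS ≈ 0.343

p₁ = 0.54, p₀ = 0.3.
Under exogeneity and monotonicity, PS = (p₁ − p₀) / (1 − p₀).
PS = (0.54 − 0.3) / (1 − 0.3) = 0.24 / 0.7 ≈ 0.3429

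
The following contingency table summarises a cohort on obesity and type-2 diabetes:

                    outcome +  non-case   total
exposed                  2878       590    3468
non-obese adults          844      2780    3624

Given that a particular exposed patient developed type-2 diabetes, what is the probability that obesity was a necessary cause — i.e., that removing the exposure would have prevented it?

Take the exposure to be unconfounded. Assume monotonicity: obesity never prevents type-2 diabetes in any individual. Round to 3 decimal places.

PN ≈ 0.719

p₁ = P(outcome | exposed) = 2878/3468 = 0.82987
p₀ = P(outcome | unexposed) = 844/3624 = 0.23289
Under exogeneity and monotonicity, PN = (p₁ − p₀)/p₁.
PN = (0.82987 − 0.23289) / 0.82987 ≈ 0.7194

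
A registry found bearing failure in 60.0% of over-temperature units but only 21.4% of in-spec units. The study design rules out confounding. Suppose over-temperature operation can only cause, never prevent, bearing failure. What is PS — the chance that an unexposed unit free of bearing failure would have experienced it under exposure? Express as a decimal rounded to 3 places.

p₁ = 0.6, p₀ = 0.214.
Under exogeneity and monotonicity, PS = (p₁ − p₀) / (1 − p₀).
PS = (0.6 − 0.214) / (1 − 0.214) = 0.386 / 0.786 ≈ 0.4911

PS ≈ 0.491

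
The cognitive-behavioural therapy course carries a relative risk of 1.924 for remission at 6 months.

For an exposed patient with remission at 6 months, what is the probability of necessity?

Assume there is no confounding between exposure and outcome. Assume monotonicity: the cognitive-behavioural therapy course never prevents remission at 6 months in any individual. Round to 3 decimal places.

PN ≈ 0.480

Under exogeneity and monotonicity, PN = (RR − 1) / RR = 1 − 1/RR.
PN = (1.924 − 1) / 1.924 = 0.924 / 1.924 ≈ 0.4802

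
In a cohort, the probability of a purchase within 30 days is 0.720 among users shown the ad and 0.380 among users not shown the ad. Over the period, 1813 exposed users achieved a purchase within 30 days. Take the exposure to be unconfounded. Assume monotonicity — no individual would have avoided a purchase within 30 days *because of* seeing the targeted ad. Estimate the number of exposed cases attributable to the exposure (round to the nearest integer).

about 856 cases

Let p₁ = 0.72, p₀ = 0.38.
PN = (p₁ − p₀)/p₁ = (0.72 − 0.38) / 0.72 ≈ 0.47222.
Attributable cases ≈ PN × (exposed cases) = 0.47222 × 1813 ≈ 856.14.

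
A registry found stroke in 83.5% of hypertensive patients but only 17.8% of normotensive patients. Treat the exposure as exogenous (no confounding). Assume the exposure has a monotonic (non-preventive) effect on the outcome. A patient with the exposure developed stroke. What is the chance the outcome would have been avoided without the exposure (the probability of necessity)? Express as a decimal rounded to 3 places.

p₁ = 0.835, p₀ = 0.178.
Under exogeneity and monotonicity, PN = (p₁ − p₀) / p₁.
PN = (0.835 − 0.178) / 0.835 = 0.657 / 0.835 ≈ 0.7868

PN ≈ 0.787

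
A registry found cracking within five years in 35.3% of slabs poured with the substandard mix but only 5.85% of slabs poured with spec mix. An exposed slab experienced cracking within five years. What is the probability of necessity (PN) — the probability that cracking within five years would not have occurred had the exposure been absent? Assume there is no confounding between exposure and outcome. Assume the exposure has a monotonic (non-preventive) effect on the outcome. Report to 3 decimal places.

p₁ = 0.353, p₀ = 0.0585.
Under exogeneity and monotonicity, PN = (p₁ − p₀) / p₁.
PN = (0.353 − 0.0585) / 0.353 = 0.2945 / 0.353 ≈ 0.8343

PN ≈ 0.834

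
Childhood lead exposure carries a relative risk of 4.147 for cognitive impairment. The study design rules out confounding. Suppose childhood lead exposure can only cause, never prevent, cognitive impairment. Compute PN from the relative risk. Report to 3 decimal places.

Under exogeneity and monotonicity, PN = (RR − 1) / RR = 1 − 1/RR.
PN = (4.147 − 1) / 4.147 = 3.147 / 4.147 ≈ 0.7589

PN ≈ 0.759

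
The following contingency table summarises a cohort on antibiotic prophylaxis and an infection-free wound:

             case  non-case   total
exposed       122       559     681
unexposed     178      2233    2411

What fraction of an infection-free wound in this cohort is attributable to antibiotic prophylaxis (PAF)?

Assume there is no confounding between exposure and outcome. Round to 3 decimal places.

p₁ = P(outcome | exposed) = 122/681 = 0.17915
p₀ = P(outcome | unexposed) = 178/2411 = 0.073828
Exposure prevalence π = 681/3092 = 0.22025; overall risk P(Y=1) = 0.097025.
Under exogeneity, PAF = [P(Y=1) − p₀]/P(Y=1).
PAF = (0.097025 − 0.073828) / 0.097025 ≈ 0.2391

PAF ≈ 0.239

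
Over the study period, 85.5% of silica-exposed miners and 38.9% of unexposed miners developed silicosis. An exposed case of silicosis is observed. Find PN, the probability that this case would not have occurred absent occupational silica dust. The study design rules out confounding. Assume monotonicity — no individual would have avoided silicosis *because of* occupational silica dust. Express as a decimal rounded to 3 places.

PN ≈ 0.545

p₁ = 0.855, p₀ = 0.389.
Under exogeneity and monotonicity, PN = (p₁ − p₀) / p₁.
PN = (0.855 − 0.389) / 0.855 = 0.466 / 0.855 ≈ 0.5450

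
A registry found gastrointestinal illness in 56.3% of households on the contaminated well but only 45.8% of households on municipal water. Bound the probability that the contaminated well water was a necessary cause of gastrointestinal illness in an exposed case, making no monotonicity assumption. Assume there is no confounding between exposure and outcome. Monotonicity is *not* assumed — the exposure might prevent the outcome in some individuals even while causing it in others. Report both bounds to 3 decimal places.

0.187 ≤ PN ≤ 0.963

p₁ = 0.563, p₀ = 0.458.
Under exogeneity alone the bounds on PN are max{0,(p₁−p₀)/p₁} ≤ PN ≤ min{1,(1−p₀)/p₁}.
  lower = (p₁ − p₀)/p₁ = 0.105 / 0.563 ≈ 0.1865
  upper = min{1, (1 − p₀)/p₁} = 0.542 / 0.563 ≈ 0.9627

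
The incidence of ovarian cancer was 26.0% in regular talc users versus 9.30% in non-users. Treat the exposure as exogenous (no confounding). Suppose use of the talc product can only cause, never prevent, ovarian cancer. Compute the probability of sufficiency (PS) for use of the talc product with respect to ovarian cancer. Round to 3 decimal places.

p₁ = 0.26, p₀ = 0.093.
Under exogeneity and monotonicity, PS = (p₁ − p₀) / (1 − p₀).
PS = (0.26 − 0.093) / (1 − 0.093) = 0.167 / 0.907 ≈ 0.1841

PS ≈ 0.184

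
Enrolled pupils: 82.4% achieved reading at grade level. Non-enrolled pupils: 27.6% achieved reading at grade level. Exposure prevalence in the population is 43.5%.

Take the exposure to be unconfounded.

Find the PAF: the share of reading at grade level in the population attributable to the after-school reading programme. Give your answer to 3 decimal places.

PAF ≈ 0.463

p₁ = 0.824, p₀ = 0.276.
Overall risk P(Y=1) = π·p₁ + (1−π)·p₀ = 0.435×0.824 + 0.565×0.276 = 0.51438.
Under exogeneity, PAF = [P(Y=1) − p₀] / P(Y=1).
PAF = (0.51438 − 0.276) / 0.51438 ≈ 0.4634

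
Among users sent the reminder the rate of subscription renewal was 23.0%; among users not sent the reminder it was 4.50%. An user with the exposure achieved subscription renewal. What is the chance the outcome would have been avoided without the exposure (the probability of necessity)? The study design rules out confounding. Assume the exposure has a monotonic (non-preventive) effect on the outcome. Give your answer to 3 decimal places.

p₁ = 0.23, p₀ = 0.045.
Under exogeneity and monotonicity, PN = (p₁ − p₀) / p₁.
PN = (0.23 − 0.045) / 0.23 = 0.185 / 0.23 ≈ 0.8043

PN ≈ 0.804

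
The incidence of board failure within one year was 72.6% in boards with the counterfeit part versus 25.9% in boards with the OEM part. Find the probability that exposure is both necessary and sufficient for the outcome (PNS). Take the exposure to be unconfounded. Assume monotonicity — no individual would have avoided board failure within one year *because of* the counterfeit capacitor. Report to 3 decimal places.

p₁ = 0.726, p₀ = 0.259.
Under exogeneity and monotonicity, PNS = p₁ − p₀.
PNS = 0.726 − 0.259 = 0.467

PNS ≈ 0.467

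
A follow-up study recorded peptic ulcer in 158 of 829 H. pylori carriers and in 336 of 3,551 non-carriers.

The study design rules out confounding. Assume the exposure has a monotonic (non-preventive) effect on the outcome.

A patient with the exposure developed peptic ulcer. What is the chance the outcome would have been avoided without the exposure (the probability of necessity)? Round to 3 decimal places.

PN ≈ 0.504

p₁ = P(outcome | exposed) = 158/829 = 0.19059
p₀ = P(outcome | unexposed) = 336/3551 = 0.094621
Under exogeneity and monotonicity, PN = (p₁ − p₀) / p₁.
PN = (0.19059 − 0.094621) / 0.19059 = 0.09597 / 0.19059 ≈ 0.5035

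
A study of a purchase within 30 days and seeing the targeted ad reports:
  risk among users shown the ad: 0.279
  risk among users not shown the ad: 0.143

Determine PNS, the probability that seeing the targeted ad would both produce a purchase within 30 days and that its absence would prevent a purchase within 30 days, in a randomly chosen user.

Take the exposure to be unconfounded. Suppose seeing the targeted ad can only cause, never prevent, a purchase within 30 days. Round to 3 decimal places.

PNS ≈ 0.136

Let p₁ = 0.279, p₀ = 0.143.
Under exogeneity and monotonicity, PNS = p₁ − p₀.
PNS = 0.279 − 0.143 = 0.136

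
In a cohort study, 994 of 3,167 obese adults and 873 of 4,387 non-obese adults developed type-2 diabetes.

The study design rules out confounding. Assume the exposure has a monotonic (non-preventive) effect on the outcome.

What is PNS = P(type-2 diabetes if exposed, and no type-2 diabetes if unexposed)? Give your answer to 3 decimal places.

PNS ≈ 0.115

p₁ = P(outcome | exposed) = 994/3167 = 0.31386
p₀ = P(outcome | unexposed) = 873/4387 = 0.199
Under exogeneity and monotonicity, PNS = p₁ − p₀.
PNS = 0.31386 − 0.199 = 0.11486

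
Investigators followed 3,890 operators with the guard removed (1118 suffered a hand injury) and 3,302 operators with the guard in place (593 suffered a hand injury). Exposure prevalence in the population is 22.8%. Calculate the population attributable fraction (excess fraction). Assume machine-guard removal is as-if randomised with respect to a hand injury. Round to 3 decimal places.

PAF ≈ 0.120

p₁ = P(outcome | exposed) = 1118/3890 = 0.2874
p₀ = P(outcome | unexposed) = 593/3302 = 0.17959
Overall risk P(Y=1) = π·p₁ + (1−π)·p₀ = 0.228×0.2874 + 0.772×0.17959 = 0.20417.
Under exogeneity, PAF = [P(Y=1) − p₀] / P(Y=1).
PAF = (0.20417 − 0.17959) / 0.20417 ≈ 0.1204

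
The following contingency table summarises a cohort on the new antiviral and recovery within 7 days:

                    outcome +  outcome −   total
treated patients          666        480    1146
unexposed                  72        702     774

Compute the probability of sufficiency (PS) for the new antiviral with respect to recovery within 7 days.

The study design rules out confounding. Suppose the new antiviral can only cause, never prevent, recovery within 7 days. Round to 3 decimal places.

PS ≈ 0.538

p₁ = P(outcome | exposed) = 666/1146 = 0.58115
p₀ = P(outcome | unexposed) = 72/774 = 0.093023
Under exogeneity and monotonicity, PS = (p₁ − p₀)/(1 − p₀).
PS = (0.58115 − 0.093023) / 0.90698 ≈ 0.5382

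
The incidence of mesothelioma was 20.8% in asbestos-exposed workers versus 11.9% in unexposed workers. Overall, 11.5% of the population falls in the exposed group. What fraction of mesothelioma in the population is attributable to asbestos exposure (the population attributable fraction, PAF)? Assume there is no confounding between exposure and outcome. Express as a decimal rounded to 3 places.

p₁ = 0.208, p₀ = 0.119.
Overall risk P(Y=1) = π·p₁ + (1−π)·p₀ = 0.115×0.208 + 0.885×0.119 = 0.12924.
Under exogeneity, PAF = [P(Y=1) − p₀] / P(Y=1).
PAF = (0.12924 − 0.119) / 0.12924 ≈ 0.0792

PAF ≈ 0.079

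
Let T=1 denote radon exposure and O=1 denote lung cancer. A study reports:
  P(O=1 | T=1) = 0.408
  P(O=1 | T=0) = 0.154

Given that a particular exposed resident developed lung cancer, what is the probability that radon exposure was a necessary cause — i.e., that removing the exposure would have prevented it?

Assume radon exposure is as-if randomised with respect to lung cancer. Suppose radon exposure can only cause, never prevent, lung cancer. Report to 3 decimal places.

Let p₁ = 0.408, p₀ = 0.154.
Under exogeneity and monotonicity, PN = (p₁ − p₀) / p₁.
PN = (0.408 − 0.154) / 0.408 = 0.254 / 0.408 ≈ 0.6225

PN ≈ 0.623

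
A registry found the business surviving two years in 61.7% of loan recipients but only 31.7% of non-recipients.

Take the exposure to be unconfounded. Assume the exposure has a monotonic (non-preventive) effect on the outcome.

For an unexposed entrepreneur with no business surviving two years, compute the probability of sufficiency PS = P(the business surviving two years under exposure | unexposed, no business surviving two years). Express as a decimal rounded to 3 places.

p₁ = 0.617, p₀ = 0.317.
Under exogeneity and monotonicity, PS = (p₁ − p₀) / (1 − p₀).
PS = (0.617 − 0.317) / (1 − 0.317) = 0.3 / 0.683 ≈ 0.4392

PS ≈ 0.439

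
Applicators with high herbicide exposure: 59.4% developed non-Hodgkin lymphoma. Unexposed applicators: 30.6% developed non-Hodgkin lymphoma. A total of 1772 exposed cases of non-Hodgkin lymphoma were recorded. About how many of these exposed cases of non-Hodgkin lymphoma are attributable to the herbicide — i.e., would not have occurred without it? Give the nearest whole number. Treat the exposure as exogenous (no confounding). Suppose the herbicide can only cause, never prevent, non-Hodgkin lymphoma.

p₁ = 0.594, p₀ = 0.306.
PN = (p₁ − p₀)/p₁ = (0.594 − 0.306) / 0.594 ≈ 0.48485.
Attributable cases ≈ PN × (exposed cases) = 0.48485 × 1772 ≈ 859.15.

about 859 cases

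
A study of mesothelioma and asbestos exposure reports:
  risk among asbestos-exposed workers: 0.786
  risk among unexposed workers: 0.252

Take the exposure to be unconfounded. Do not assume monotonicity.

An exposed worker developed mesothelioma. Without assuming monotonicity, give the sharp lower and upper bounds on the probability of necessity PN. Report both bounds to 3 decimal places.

0.679 ≤ PN ≤ 0.952

Let p₁ = 0.786, p₀ = 0.252.
Under exogeneity alone the bounds on PN are max{0,(p₁−p₀)/p₁} ≤ PN ≤ min{1,(1−p₀)/p₁}.
  lower = (p₁ − p₀)/p₁ = 0.534 / 0.786 ≈ 0.6794
  upper = min{1, (1 − p₀)/p₁} = 0.748 / 0.786 ≈ 0.9517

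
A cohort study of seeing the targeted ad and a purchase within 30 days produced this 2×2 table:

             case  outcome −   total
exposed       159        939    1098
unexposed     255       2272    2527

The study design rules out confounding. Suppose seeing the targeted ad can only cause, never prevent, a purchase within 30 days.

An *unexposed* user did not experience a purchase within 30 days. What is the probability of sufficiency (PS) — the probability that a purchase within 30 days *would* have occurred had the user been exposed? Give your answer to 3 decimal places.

p₁ = P(outcome | exposed) = 159/1098 = 0.14481
p₀ = P(outcome | unexposed) = 255/2527 = 0.10091
Under exogeneity and monotonicity, PS = (p₁ − p₀)/(1 − p₀).
PS = (0.14481 − 0.10091) / 0.89909 ≈ 0.0488

PS ≈ 0.049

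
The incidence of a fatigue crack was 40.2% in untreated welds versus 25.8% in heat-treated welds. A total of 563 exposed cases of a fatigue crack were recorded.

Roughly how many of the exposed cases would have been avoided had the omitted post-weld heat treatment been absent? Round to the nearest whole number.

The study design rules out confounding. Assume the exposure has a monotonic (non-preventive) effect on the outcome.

p₁ = 0.402, p₀ = 0.258.
PN = (p₁ − p₀)/p₁ = (0.402 − 0.258) / 0.402 ≈ 0.35821.
Attributable cases ≈ PN × (exposed cases) = 0.35821 × 563 ≈ 201.67.

about 202 cases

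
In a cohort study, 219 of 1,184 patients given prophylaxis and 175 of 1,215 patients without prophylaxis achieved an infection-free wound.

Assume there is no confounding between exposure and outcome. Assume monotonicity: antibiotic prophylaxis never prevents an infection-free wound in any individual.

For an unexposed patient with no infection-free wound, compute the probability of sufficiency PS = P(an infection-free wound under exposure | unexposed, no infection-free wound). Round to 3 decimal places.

PS ≈ 0.048

p₁ = P(outcome | exposed) = 219/1184 = 0.18497
p₀ = P(outcome | unexposed) = 175/1215 = 0.14403
Under exogeneity and monotonicity, PS = (p₁ − p₀) / (1 − p₀).
PS = (0.18497 − 0.14403) / (1 − 0.14403) = 0.040933 / 0.85597 ≈ 0.0478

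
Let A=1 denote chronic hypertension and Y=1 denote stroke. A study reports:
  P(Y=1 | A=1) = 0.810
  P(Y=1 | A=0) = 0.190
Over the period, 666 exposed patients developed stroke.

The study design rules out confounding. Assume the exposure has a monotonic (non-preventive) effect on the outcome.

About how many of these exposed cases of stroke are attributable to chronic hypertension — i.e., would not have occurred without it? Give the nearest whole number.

about 510 cases

Let p₁ = 0.81, p₀ = 0.19.
PN = (p₁ − p₀)/p₁ = (0.81 − 0.19) / 0.81 ≈ 0.76543.
Attributable cases ≈ PN × (exposed cases) = 0.76543 × 666 ≈ 509.78.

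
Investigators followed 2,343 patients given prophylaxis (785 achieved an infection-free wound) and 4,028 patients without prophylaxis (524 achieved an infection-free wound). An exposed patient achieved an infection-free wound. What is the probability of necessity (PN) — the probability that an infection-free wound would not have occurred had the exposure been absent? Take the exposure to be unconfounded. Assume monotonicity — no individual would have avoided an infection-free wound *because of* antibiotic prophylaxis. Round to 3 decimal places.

PN ≈ 0.612

p₁ = P(outcome | exposed) = 785/2343 = 0.33504
p₀ = P(outcome | unexposed) = 524/4028 = 0.13009
Under exogeneity and monotonicity, PN = (p₁ − p₀) / p₁.
PN = (0.33504 − 0.13009) / 0.33504 = 0.20495 / 0.33504 ≈ 0.6117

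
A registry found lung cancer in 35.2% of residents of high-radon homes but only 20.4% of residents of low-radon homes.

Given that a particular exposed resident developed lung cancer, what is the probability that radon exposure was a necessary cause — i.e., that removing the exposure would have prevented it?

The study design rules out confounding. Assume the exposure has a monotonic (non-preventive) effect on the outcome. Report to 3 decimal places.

PN ≈ 0.420

p₁ = 0.352, p₀ = 0.204.
Under exogeneity and monotonicity, PN = (p₁ − p₀) / p₁.
PN = (0.352 − 0.204) / 0.352 = 0.148 / 0.352 ≈ 0.4205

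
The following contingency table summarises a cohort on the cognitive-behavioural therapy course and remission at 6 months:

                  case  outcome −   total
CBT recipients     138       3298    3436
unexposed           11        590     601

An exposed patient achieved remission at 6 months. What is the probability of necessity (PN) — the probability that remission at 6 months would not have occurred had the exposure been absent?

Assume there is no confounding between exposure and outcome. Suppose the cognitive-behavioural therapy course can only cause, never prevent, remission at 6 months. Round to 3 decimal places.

PN ≈ 0.544

p₁ = P(outcome | exposed) = 138/3436 = 0.040163
p₀ = P(outcome | unexposed) = 11/601 = 0.018303
Under exogeneity and monotonicity, PN = (p₁ − p₀)/p₁.
PN = (0.040163 − 0.018303) / 0.040163 ≈ 0.5443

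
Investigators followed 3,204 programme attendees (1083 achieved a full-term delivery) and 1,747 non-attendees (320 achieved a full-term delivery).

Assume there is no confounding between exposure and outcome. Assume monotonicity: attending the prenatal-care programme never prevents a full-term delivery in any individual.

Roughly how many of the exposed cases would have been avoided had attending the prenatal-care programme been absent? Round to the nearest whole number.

p₁ = P(outcome | exposed) = 1083/3204 = 0.33801
p₀ = P(outcome | unexposed) = 320/1747 = 0.18317
PN = (p₁ − p₀)/p₁ = (0.33801 − 0.18317) / 0.33801 ≈ 0.45810.
Attributable cases ≈ PN × (exposed cases) = 0.45810 × 1083 ≈ 496.12.

about 496 cases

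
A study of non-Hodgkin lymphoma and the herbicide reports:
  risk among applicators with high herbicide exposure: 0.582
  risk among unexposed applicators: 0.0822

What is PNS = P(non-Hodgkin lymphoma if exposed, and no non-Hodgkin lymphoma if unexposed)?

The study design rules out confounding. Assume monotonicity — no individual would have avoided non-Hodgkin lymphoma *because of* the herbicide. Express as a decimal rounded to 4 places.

PNS ≈ 0.4998

Let p₁ = 0.582, p₀ = 0.0822.
Under exogeneity and monotonicity, PNS = p₁ − p₀.
PNS = 0.582 − 0.0822 = 0.4998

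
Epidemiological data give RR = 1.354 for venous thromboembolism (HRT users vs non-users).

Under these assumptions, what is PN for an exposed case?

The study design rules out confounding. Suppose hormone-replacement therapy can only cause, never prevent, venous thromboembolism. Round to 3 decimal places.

Under exogeneity and monotonicity, PN = (RR − 1) / RR = 1 − 1/RR.
PN = (1.354 − 1) / 1.354 = 0.354 / 1.354 ≈ 0.2614

PN ≈ 0.261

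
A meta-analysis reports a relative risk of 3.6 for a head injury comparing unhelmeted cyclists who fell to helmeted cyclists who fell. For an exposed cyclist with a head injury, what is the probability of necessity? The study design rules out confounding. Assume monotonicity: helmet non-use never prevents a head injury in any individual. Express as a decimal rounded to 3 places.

PN ≈ 0.722

Under exogeneity and monotonicity, PN = (RR − 1) / RR = 1 − 1/RR.
PN = (3.6 − 1) / 3.6 = 2.6 / 3.6 ≈ 0.7222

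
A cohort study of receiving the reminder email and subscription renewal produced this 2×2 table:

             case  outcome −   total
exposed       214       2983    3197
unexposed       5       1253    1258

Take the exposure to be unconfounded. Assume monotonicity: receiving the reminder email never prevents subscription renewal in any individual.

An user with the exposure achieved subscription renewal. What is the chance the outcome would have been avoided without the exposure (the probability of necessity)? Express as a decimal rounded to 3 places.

PN ≈ 0.941

p₁ = P(outcome | exposed) = 214/3197 = 0.066938
p₀ = P(outcome | unexposed) = 5/1258 = 0.0039746
Under exogeneity and monotonicity, PN = (p₁ − p₀)/p₁.
PN = (0.066938 − 0.0039746) / 0.066938 ≈ 0.9406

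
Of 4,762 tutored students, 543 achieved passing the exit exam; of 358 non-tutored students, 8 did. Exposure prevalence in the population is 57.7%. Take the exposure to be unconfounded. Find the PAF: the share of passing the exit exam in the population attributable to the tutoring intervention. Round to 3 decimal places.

p₁ = P(outcome | exposed) = 543/4762 = 0.11403
p₀ = P(outcome | unexposed) = 8/358 = 0.022346
Overall risk P(Y=1) = π·p₁ + (1−π)·p₀ = 0.577×0.11403 + 0.423×0.022346 = 0.075247.
Under exogeneity, PAF = [P(Y=1) − p₀] / P(Y=1).
PAF = (0.075247 − 0.022346) / 0.075247 ≈ 0.7030

PAF ≈ 0.703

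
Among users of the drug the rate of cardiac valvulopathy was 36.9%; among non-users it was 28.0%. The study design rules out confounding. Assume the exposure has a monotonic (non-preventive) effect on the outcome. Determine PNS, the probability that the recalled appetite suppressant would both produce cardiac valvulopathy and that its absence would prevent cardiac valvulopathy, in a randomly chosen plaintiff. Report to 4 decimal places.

p₁ = 0.369, p₀ = 0.28.
Under exogeneity and monotonicity, PNS = p₁ − p₀.
PNS = 0.369 − 0.28 = 0.089

PNS ≈ 0.0890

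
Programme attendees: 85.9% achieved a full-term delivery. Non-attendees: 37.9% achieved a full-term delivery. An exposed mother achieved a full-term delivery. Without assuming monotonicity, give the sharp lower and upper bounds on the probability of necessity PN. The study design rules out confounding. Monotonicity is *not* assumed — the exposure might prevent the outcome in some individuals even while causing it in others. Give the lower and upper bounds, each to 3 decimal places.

p₁ = 0.859, p₀ = 0.379.
Under exogeneity alone the bounds on PN are max{0,(p₁−p₀)/p₁} ≤ PN ≤ min{1,(1−p₀)/p₁}.
  lower = (p₁ − p₀)/p₁ = 0.48 / 0.859 ≈ 0.5588
  upper = min{1, (1 − p₀)/p₁} = 0.621 / 0.859 ≈ 0.7229

0.559 ≤ PN ≤ 0.723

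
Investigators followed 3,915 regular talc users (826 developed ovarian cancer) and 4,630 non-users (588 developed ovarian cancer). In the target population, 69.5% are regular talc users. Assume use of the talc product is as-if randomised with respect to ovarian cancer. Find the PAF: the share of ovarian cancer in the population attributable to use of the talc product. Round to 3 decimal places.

p₁ = P(outcome | exposed) = 826/3915 = 0.21098
p₀ = P(outcome | unexposed) = 588/4630 = 0.127
Overall risk P(Y=1) = π·p₁ + (1−π)·p₀ = 0.695×0.21098 + 0.305×0.127 = 0.18537.
Under exogeneity, PAF = [P(Y=1) − p₀] / P(Y=1).
PAF = (0.18537 − 0.127) / 0.18537 ≈ 0.3149

PAF ≈ 0.315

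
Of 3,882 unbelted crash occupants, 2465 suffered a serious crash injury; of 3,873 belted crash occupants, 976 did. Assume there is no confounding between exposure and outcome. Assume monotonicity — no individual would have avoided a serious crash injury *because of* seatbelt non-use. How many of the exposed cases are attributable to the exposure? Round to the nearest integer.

about 1487 cases

p₁ = P(outcome | exposed) = 2465/3882 = 0.63498
p₀ = P(outcome | unexposed) = 976/3873 = 0.252
PN = (p₁ − p₀)/p₁ = (0.63498 − 0.252) / 0.63498 ≈ 0.60314.
Attributable cases ≈ PN × (exposed cases) = 0.60314 × 2465 ≈ 1486.73.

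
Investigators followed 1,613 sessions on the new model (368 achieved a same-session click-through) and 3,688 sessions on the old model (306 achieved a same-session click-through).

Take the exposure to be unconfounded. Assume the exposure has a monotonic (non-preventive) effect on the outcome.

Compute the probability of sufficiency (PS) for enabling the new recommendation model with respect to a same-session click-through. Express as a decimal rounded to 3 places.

PS ≈ 0.158

p₁ = P(outcome | exposed) = 368/1613 = 0.22815
p₀ = P(outcome | unexposed) = 306/3688 = 0.082972
Under exogeneity and monotonicity, PS = (p₁ − p₀) / (1 − p₀).
PS = (0.22815 − 0.082972) / (1 − 0.082972) = 0.14517 / 0.91703 ≈ 0.1583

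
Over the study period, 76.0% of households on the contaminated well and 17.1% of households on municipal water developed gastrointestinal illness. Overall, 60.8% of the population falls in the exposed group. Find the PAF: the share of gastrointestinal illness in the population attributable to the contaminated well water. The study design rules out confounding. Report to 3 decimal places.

PAF ≈ 0.677

p₁ = 0.76, p₀ = 0.171.
Overall risk P(Y=1) = π·p₁ + (1−π)·p₀ = 0.608×0.76 + 0.392×0.171 = 0.52911.
Under exogeneity, PAF = [P(Y=1) − p₀] / P(Y=1).
PAF = (0.52911 − 0.171) / 0.52911 ≈ 0.6768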